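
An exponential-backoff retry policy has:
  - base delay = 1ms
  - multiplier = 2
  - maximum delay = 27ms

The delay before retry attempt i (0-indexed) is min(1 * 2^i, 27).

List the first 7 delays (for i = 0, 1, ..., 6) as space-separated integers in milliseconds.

Answer: 1 2 4 8 16 27 27

Derivation:
Computing each delay:
  i=0: min(1*2^0, 27) = 1
  i=1: min(1*2^1, 27) = 2
  i=2: min(1*2^2, 27) = 4
  i=3: min(1*2^3, 27) = 8
  i=4: min(1*2^4, 27) = 16
  i=5: min(1*2^5, 27) = 27
  i=6: min(1*2^6, 27) = 27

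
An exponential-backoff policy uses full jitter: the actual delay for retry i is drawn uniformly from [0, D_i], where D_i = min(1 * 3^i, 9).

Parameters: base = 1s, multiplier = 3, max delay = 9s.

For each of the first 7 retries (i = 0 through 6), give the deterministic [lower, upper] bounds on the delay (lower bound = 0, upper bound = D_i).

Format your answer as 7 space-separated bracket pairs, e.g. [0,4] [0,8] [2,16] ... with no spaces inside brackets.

Answer: [0,1] [0,3] [0,9] [0,9] [0,9] [0,9] [0,9]

Derivation:
Computing bounds per retry:
  i=0: D_i=min(1*3^0,9)=1, bounds=[0,1]
  i=1: D_i=min(1*3^1,9)=3, bounds=[0,3]
  i=2: D_i=min(1*3^2,9)=9, bounds=[0,9]
  i=3: D_i=min(1*3^3,9)=9, bounds=[0,9]
  i=4: D_i=min(1*3^4,9)=9, bounds=[0,9]
  i=5: D_i=min(1*3^5,9)=9, bounds=[0,9]
  i=6: D_i=min(1*3^6,9)=9, bounds=[0,9]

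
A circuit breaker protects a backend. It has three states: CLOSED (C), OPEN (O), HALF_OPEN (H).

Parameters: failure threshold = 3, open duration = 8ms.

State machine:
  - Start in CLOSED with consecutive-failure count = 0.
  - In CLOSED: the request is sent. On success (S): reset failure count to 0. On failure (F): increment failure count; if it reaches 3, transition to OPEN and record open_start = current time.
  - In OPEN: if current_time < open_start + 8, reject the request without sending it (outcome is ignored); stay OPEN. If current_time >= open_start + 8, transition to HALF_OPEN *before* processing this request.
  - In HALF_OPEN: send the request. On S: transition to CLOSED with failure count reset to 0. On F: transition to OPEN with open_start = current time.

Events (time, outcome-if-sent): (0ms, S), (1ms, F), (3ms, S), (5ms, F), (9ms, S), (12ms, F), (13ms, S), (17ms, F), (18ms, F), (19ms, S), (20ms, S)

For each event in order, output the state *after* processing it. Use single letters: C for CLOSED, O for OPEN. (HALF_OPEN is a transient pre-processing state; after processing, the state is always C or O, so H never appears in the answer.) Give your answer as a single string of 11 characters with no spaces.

State after each event:
  event#1 t=0ms outcome=S: state=CLOSED
  event#2 t=1ms outcome=F: state=CLOSED
  event#3 t=3ms outcome=S: state=CLOSED
  event#4 t=5ms outcome=F: state=CLOSED
  event#5 t=9ms outcome=S: state=CLOSED
  event#6 t=12ms outcome=F: state=CLOSED
  event#7 t=13ms outcome=S: state=CLOSED
  event#8 t=17ms outcome=F: state=CLOSED
  event#9 t=18ms outcome=F: state=CLOSED
  event#10 t=19ms outcome=S: state=CLOSED
  event#11 t=20ms outcome=S: state=CLOSED

Answer: CCCCCCCCCCC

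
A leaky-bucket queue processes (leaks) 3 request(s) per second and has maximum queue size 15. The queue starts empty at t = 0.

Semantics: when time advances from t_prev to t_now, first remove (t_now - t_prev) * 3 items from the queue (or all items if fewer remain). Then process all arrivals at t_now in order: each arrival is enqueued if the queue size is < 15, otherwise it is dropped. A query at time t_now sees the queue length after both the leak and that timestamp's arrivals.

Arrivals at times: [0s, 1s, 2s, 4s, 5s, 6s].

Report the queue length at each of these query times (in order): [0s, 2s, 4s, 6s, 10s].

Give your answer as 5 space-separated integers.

Answer: 1 1 1 1 0

Derivation:
Queue lengths at query times:
  query t=0s: backlog = 1
  query t=2s: backlog = 1
  query t=4s: backlog = 1
  query t=6s: backlog = 1
  query t=10s: backlog = 0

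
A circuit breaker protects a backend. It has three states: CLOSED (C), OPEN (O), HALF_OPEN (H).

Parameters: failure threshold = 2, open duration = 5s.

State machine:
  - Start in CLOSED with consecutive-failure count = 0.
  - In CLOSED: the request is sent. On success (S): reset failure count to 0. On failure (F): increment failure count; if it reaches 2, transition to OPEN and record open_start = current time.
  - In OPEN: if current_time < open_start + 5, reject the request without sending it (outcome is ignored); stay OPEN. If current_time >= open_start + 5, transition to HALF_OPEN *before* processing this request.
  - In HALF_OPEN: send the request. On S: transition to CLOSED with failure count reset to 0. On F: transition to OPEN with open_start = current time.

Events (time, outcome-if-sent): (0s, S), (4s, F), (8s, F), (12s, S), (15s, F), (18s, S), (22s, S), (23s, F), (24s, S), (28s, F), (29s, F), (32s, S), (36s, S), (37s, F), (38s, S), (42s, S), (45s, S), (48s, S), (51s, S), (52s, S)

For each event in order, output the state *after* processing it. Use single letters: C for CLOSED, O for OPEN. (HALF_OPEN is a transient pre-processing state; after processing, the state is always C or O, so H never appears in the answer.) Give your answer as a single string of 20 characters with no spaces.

State after each event:
  event#1 t=0s outcome=S: state=CLOSED
  event#2 t=4s outcome=F: state=CLOSED
  event#3 t=8s outcome=F: state=OPEN
  event#4 t=12s outcome=S: state=OPEN
  event#5 t=15s outcome=F: state=OPEN
  event#6 t=18s outcome=S: state=OPEN
  event#7 t=22s outcome=S: state=CLOSED
  event#8 t=23s outcome=F: state=CLOSED
  event#9 t=24s outcome=S: state=CLOSED
  event#10 t=28s outcome=F: state=CLOSED
  event#11 t=29s outcome=F: state=OPEN
  event#12 t=32s outcome=S: state=OPEN
  event#13 t=36s outcome=S: state=CLOSED
  event#14 t=37s outcome=F: state=CLOSED
  event#15 t=38s outcome=S: state=CLOSED
  event#16 t=42s outcome=S: state=CLOSED
  event#17 t=45s outcome=S: state=CLOSED
  event#18 t=48s outcome=S: state=CLOSED
  event#19 t=51s outcome=S: state=CLOSED
  event#20 t=52s outcome=S: state=CLOSED

Answer: CCOOOOCCCCOOCCCCCCCC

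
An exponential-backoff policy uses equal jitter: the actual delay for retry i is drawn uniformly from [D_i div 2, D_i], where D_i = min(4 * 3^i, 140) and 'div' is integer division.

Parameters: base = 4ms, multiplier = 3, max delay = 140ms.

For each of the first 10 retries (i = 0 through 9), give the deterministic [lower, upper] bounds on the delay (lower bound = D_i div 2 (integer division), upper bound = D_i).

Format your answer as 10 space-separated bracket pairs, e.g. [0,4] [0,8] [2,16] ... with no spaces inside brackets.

Answer: [2,4] [6,12] [18,36] [54,108] [70,140] [70,140] [70,140] [70,140] [70,140] [70,140]

Derivation:
Computing bounds per retry:
  i=0: D_i=min(4*3^0,140)=4, bounds=[2,4]
  i=1: D_i=min(4*3^1,140)=12, bounds=[6,12]
  i=2: D_i=min(4*3^2,140)=36, bounds=[18,36]
  i=3: D_i=min(4*3^3,140)=108, bounds=[54,108]
  i=4: D_i=min(4*3^4,140)=140, bounds=[70,140]
  i=5: D_i=min(4*3^5,140)=140, bounds=[70,140]
  i=6: D_i=min(4*3^6,140)=140, bounds=[70,140]
  i=7: D_i=min(4*3^7,140)=140, bounds=[70,140]
  i=8: D_i=min(4*3^8,140)=140, bounds=[70,140]
  i=9: D_i=min(4*3^9,140)=140, bounds=[70,140]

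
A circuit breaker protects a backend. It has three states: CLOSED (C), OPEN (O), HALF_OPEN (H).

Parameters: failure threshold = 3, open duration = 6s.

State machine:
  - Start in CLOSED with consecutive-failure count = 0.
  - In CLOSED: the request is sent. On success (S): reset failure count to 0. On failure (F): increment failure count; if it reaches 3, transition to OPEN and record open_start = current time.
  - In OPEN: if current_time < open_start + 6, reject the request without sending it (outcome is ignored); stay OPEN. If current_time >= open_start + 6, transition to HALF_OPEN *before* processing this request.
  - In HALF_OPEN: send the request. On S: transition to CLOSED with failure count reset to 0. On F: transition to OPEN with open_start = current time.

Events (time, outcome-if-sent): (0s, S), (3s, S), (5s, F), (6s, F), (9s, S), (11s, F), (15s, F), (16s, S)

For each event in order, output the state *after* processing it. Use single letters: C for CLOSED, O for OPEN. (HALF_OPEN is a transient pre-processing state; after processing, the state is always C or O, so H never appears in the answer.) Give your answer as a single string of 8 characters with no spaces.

Answer: CCCCCCCC

Derivation:
State after each event:
  event#1 t=0s outcome=S: state=CLOSED
  event#2 t=3s outcome=S: state=CLOSED
  event#3 t=5s outcome=F: state=CLOSED
  event#4 t=6s outcome=F: state=CLOSED
  event#5 t=9s outcome=S: state=CLOSED
  event#6 t=11s outcome=F: state=CLOSED
  event#7 t=15s outcome=F: state=CLOSED
  event#8 t=16s outcome=S: state=CLOSED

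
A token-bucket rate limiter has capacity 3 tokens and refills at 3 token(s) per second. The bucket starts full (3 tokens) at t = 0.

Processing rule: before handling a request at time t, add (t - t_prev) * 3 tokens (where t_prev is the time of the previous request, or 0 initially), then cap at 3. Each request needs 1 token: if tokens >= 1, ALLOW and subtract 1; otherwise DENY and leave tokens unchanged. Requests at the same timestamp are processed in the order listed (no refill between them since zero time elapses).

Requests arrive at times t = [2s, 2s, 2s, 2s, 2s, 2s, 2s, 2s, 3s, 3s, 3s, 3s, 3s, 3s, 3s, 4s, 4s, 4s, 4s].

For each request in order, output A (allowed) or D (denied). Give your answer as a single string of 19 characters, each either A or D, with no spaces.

Simulating step by step:
  req#1 t=2s: ALLOW
  req#2 t=2s: ALLOW
  req#3 t=2s: ALLOW
  req#4 t=2s: DENY
  req#5 t=2s: DENY
  req#6 t=2s: DENY
  req#7 t=2s: DENY
  req#8 t=2s: DENY
  req#9 t=3s: ALLOW
  req#10 t=3s: ALLOW
  req#11 t=3s: ALLOW
  req#12 t=3s: DENY
  req#13 t=3s: DENY
  req#14 t=3s: DENY
  req#15 t=3s: DENY
  req#16 t=4s: ALLOW
  req#17 t=4s: ALLOW
  req#18 t=4s: ALLOW
  req#19 t=4s: DENY

Answer: AAADDDDDAAADDDDAAAD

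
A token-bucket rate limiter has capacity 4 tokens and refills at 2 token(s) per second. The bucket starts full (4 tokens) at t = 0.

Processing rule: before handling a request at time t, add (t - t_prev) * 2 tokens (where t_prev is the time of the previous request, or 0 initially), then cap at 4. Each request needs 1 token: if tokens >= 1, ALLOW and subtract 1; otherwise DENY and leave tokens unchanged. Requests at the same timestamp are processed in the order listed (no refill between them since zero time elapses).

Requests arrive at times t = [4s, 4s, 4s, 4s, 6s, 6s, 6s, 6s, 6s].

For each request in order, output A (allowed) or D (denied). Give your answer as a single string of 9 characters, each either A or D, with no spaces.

Answer: AAAAAAAAD

Derivation:
Simulating step by step:
  req#1 t=4s: ALLOW
  req#2 t=4s: ALLOW
  req#3 t=4s: ALLOW
  req#4 t=4s: ALLOW
  req#5 t=6s: ALLOW
  req#6 t=6s: ALLOW
  req#7 t=6s: ALLOW
  req#8 t=6s: ALLOW
  req#9 t=6s: DENY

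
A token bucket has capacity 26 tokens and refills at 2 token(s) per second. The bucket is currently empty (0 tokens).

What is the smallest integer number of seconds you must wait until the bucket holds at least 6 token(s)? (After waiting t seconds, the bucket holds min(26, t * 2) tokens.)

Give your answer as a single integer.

Answer: 3

Derivation:
Need t * 2 >= 6, so t >= 6/2.
Smallest integer t = ceil(6/2) = 3.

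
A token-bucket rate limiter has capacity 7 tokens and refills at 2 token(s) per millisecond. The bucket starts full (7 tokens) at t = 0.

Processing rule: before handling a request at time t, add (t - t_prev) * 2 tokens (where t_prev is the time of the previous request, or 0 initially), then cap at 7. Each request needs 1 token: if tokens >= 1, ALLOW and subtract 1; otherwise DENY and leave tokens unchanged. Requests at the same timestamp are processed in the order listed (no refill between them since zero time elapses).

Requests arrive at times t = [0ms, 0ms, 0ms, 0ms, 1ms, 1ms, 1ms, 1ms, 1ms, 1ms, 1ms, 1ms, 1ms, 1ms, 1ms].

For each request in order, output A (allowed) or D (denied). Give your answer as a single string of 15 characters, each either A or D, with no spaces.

Simulating step by step:
  req#1 t=0ms: ALLOW
  req#2 t=0ms: ALLOW
  req#3 t=0ms: ALLOW
  req#4 t=0ms: ALLOW
  req#5 t=1ms: ALLOW
  req#6 t=1ms: ALLOW
  req#7 t=1ms: ALLOW
  req#8 t=1ms: ALLOW
  req#9 t=1ms: ALLOW
  req#10 t=1ms: DENY
  req#11 t=1ms: DENY
  req#12 t=1ms: DENY
  req#13 t=1ms: DENY
  req#14 t=1ms: DENY
  req#15 t=1ms: DENY

Answer: AAAAAAAAADDDDDD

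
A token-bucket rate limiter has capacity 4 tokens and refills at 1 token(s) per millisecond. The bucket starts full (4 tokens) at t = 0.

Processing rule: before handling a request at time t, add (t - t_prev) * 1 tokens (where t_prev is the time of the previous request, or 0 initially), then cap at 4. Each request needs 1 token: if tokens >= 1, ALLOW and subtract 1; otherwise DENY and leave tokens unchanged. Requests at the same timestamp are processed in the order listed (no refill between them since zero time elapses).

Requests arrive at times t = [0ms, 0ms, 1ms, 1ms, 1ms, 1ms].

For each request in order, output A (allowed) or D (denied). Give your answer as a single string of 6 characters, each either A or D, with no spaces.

Answer: AAAAAD

Derivation:
Simulating step by step:
  req#1 t=0ms: ALLOW
  req#2 t=0ms: ALLOW
  req#3 t=1ms: ALLOW
  req#4 t=1ms: ALLOW
  req#5 t=1ms: ALLOW
  req#6 t=1ms: DENY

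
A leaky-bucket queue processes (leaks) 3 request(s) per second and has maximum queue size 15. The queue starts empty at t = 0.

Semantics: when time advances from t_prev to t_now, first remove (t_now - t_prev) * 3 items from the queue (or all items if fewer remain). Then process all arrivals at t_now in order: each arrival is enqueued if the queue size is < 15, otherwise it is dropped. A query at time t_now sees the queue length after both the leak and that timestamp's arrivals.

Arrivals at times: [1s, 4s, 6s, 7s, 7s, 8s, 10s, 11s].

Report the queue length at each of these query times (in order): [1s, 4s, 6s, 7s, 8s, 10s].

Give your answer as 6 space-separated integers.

Queue lengths at query times:
  query t=1s: backlog = 1
  query t=4s: backlog = 1
  query t=6s: backlog = 1
  query t=7s: backlog = 2
  query t=8s: backlog = 1
  query t=10s: backlog = 1

Answer: 1 1 1 2 1 1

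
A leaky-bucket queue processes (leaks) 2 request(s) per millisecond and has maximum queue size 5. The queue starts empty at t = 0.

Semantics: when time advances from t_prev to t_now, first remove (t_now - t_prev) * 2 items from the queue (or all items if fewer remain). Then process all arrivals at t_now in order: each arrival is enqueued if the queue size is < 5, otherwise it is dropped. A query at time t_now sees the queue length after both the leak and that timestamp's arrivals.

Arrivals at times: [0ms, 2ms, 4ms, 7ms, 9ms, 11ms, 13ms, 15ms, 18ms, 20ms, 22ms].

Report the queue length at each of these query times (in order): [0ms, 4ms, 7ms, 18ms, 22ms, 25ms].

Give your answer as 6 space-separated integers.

Queue lengths at query times:
  query t=0ms: backlog = 1
  query t=4ms: backlog = 1
  query t=7ms: backlog = 1
  query t=18ms: backlog = 1
  query t=22ms: backlog = 1
  query t=25ms: backlog = 0

Answer: 1 1 1 1 1 0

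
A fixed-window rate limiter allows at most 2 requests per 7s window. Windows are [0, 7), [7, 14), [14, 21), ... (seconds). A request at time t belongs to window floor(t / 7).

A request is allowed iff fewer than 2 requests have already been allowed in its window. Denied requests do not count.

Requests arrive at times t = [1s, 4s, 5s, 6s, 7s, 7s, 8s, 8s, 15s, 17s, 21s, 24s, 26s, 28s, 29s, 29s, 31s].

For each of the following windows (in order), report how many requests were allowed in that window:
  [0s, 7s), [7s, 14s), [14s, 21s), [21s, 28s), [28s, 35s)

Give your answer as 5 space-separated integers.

Answer: 2 2 2 2 2

Derivation:
Processing requests:
  req#1 t=1s (window 0): ALLOW
  req#2 t=4s (window 0): ALLOW
  req#3 t=5s (window 0): DENY
  req#4 t=6s (window 0): DENY
  req#5 t=7s (window 1): ALLOW
  req#6 t=7s (window 1): ALLOW
  req#7 t=8s (window 1): DENY
  req#8 t=8s (window 1): DENY
  req#9 t=15s (window 2): ALLOW
  req#10 t=17s (window 2): ALLOW
  req#11 t=21s (window 3): ALLOW
  req#12 t=24s (window 3): ALLOW
  req#13 t=26s (window 3): DENY
  req#14 t=28s (window 4): ALLOW
  req#15 t=29s (window 4): ALLOW
  req#16 t=29s (window 4): DENY
  req#17 t=31s (window 4): DENY

Allowed counts by window: 2 2 2 2 2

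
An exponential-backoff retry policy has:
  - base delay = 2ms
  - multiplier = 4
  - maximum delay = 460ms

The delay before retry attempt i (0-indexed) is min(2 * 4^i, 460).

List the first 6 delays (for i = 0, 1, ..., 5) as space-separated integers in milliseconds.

Computing each delay:
  i=0: min(2*4^0, 460) = 2
  i=1: min(2*4^1, 460) = 8
  i=2: min(2*4^2, 460) = 32
  i=3: min(2*4^3, 460) = 128
  i=4: min(2*4^4, 460) = 460
  i=5: min(2*4^5, 460) = 460

Answer: 2 8 32 128 460 460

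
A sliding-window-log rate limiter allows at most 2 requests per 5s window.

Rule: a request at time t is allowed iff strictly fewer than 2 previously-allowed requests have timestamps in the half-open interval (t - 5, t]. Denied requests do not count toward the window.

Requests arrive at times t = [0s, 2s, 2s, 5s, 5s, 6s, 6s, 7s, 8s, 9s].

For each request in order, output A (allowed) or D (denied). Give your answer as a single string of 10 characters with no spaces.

Tracking allowed requests in the window:
  req#1 t=0s: ALLOW
  req#2 t=2s: ALLOW
  req#3 t=2s: DENY
  req#4 t=5s: ALLOW
  req#5 t=5s: DENY
  req#6 t=6s: DENY
  req#7 t=6s: DENY
  req#8 t=7s: ALLOW
  req#9 t=8s: DENY
  req#10 t=9s: DENY

Answer: AADADDDADD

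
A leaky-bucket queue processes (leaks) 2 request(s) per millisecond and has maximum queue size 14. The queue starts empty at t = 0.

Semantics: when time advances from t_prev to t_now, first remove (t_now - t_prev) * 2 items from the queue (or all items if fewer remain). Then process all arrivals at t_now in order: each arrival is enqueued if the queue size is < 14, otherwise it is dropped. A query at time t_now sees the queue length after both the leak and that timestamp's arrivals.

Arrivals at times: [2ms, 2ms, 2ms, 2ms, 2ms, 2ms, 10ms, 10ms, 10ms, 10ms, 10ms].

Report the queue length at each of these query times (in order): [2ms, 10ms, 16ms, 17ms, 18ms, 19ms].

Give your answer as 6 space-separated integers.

Answer: 6 5 0 0 0 0

Derivation:
Queue lengths at query times:
  query t=2ms: backlog = 6
  query t=10ms: backlog = 5
  query t=16ms: backlog = 0
  query t=17ms: backlog = 0
  query t=18ms: backlog = 0
  query t=19ms: backlog = 0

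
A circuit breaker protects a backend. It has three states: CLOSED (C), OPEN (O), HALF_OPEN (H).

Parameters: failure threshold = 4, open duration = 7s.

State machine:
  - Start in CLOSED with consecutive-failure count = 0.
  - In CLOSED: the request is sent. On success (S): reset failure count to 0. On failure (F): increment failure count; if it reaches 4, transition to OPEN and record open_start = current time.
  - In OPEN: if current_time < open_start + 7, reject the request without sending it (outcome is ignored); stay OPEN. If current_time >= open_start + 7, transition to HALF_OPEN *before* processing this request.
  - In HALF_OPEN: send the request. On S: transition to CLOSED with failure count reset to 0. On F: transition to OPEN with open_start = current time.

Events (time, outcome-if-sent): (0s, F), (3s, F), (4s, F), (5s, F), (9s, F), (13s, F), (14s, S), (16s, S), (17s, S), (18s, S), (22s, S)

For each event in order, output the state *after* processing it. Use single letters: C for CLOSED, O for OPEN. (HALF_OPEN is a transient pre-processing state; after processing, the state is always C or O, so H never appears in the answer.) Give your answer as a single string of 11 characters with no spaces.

State after each event:
  event#1 t=0s outcome=F: state=CLOSED
  event#2 t=3s outcome=F: state=CLOSED
  event#3 t=4s outcome=F: state=CLOSED
  event#4 t=5s outcome=F: state=OPEN
  event#5 t=9s outcome=F: state=OPEN
  event#6 t=13s outcome=F: state=OPEN
  event#7 t=14s outcome=S: state=OPEN
  event#8 t=16s outcome=S: state=OPEN
  event#9 t=17s outcome=S: state=OPEN
  event#10 t=18s outcome=S: state=OPEN
  event#11 t=22s outcome=S: state=CLOSED

Answer: CCCOOOOOOOC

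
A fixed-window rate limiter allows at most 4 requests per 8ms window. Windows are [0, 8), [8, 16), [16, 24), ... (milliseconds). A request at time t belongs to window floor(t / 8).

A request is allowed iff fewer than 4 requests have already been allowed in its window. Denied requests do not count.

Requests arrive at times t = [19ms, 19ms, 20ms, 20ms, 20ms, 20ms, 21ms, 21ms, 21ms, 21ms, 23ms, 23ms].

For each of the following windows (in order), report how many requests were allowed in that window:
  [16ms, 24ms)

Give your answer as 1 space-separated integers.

Processing requests:
  req#1 t=19ms (window 2): ALLOW
  req#2 t=19ms (window 2): ALLOW
  req#3 t=20ms (window 2): ALLOW
  req#4 t=20ms (window 2): ALLOW
  req#5 t=20ms (window 2): DENY
  req#6 t=20ms (window 2): DENY
  req#7 t=21ms (window 2): DENY
  req#8 t=21ms (window 2): DENY
  req#9 t=21ms (window 2): DENY
  req#10 t=21ms (window 2): DENY
  req#11 t=23ms (window 2): DENY
  req#12 t=23ms (window 2): DENY

Allowed counts by window: 4

Answer: 4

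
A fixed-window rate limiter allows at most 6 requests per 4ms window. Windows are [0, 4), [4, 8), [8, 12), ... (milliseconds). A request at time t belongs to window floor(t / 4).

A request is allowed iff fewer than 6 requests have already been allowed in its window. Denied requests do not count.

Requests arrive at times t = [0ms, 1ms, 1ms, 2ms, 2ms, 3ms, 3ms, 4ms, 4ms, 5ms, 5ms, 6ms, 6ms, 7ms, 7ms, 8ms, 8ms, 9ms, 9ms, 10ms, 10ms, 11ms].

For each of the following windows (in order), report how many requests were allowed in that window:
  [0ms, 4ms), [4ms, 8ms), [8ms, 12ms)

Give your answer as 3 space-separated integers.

Answer: 6 6 6

Derivation:
Processing requests:
  req#1 t=0ms (window 0): ALLOW
  req#2 t=1ms (window 0): ALLOW
  req#3 t=1ms (window 0): ALLOW
  req#4 t=2ms (window 0): ALLOW
  req#5 t=2ms (window 0): ALLOW
  req#6 t=3ms (window 0): ALLOW
  req#7 t=3ms (window 0): DENY
  req#8 t=4ms (window 1): ALLOW
  req#9 t=4ms (window 1): ALLOW
  req#10 t=5ms (window 1): ALLOW
  req#11 t=5ms (window 1): ALLOW
  req#12 t=6ms (window 1): ALLOW
  req#13 t=6ms (window 1): ALLOW
  req#14 t=7ms (window 1): DENY
  req#15 t=7ms (window 1): DENY
  req#16 t=8ms (window 2): ALLOW
  req#17 t=8ms (window 2): ALLOW
  req#18 t=9ms (window 2): ALLOW
  req#19 t=9ms (window 2): ALLOW
  req#20 t=10ms (window 2): ALLOW
  req#21 t=10ms (window 2): ALLOW
  req#22 t=11ms (window 2): DENY

Allowed counts by window: 6 6 6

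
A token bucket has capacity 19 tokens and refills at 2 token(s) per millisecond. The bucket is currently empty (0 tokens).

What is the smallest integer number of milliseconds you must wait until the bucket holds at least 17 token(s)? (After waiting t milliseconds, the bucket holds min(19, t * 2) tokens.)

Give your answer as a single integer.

Need t * 2 >= 17, so t >= 17/2.
Smallest integer t = ceil(17/2) = 9.

Answer: 9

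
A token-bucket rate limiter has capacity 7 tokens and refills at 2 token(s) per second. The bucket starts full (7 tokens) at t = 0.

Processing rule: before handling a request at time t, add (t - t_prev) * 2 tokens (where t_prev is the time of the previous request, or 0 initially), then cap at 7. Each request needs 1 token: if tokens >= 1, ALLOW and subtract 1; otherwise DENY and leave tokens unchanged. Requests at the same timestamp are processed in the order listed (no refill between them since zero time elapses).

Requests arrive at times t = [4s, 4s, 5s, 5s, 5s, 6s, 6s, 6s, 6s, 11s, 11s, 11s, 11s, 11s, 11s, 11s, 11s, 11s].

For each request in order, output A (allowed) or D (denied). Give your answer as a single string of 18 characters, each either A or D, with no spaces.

Simulating step by step:
  req#1 t=4s: ALLOW
  req#2 t=4s: ALLOW
  req#3 t=5s: ALLOW
  req#4 t=5s: ALLOW
  req#5 t=5s: ALLOW
  req#6 t=6s: ALLOW
  req#7 t=6s: ALLOW
  req#8 t=6s: ALLOW
  req#9 t=6s: ALLOW
  req#10 t=11s: ALLOW
  req#11 t=11s: ALLOW
  req#12 t=11s: ALLOW
  req#13 t=11s: ALLOW
  req#14 t=11s: ALLOW
  req#15 t=11s: ALLOW
  req#16 t=11s: ALLOW
  req#17 t=11s: DENY
  req#18 t=11s: DENY

Answer: AAAAAAAAAAAAAAAADD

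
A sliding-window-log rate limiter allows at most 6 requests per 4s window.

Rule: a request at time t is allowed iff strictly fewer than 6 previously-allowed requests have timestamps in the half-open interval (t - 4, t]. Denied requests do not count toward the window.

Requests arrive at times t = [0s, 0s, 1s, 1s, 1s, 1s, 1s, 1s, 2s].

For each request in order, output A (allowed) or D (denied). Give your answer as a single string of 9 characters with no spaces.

Answer: AAAAAADDD

Derivation:
Tracking allowed requests in the window:
  req#1 t=0s: ALLOW
  req#2 t=0s: ALLOW
  req#3 t=1s: ALLOW
  req#4 t=1s: ALLOW
  req#5 t=1s: ALLOW
  req#6 t=1s: ALLOW
  req#7 t=1s: DENY
  req#8 t=1s: DENY
  req#9 t=2s: DENY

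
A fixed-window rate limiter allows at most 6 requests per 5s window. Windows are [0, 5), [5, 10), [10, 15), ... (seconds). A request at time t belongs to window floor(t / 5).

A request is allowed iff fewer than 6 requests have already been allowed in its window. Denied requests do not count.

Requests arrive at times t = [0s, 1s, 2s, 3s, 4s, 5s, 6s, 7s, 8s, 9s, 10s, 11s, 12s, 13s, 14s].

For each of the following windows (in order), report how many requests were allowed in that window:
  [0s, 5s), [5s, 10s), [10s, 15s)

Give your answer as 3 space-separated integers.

Answer: 5 5 5

Derivation:
Processing requests:
  req#1 t=0s (window 0): ALLOW
  req#2 t=1s (window 0): ALLOW
  req#3 t=2s (window 0): ALLOW
  req#4 t=3s (window 0): ALLOW
  req#5 t=4s (window 0): ALLOW
  req#6 t=5s (window 1): ALLOW
  req#7 t=6s (window 1): ALLOW
  req#8 t=7s (window 1): ALLOW
  req#9 t=8s (window 1): ALLOW
  req#10 t=9s (window 1): ALLOW
  req#11 t=10s (window 2): ALLOW
  req#12 t=11s (window 2): ALLOW
  req#13 t=12s (window 2): ALLOW
  req#14 t=13s (window 2): ALLOW
  req#15 t=14s (window 2): ALLOW

Allowed counts by window: 5 5 5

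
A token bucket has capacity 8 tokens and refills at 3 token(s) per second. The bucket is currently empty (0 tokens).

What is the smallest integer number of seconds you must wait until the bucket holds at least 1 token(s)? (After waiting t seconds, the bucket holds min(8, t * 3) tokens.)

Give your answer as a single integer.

Need t * 3 >= 1, so t >= 1/3.
Smallest integer t = ceil(1/3) = 1.

Answer: 1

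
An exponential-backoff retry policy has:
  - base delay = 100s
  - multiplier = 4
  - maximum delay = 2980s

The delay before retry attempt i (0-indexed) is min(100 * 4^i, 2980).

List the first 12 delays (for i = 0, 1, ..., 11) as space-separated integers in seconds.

Computing each delay:
  i=0: min(100*4^0, 2980) = 100
  i=1: min(100*4^1, 2980) = 400
  i=2: min(100*4^2, 2980) = 1600
  i=3: min(100*4^3, 2980) = 2980
  i=4: min(100*4^4, 2980) = 2980
  i=5: min(100*4^5, 2980) = 2980
  i=6: min(100*4^6, 2980) = 2980
  i=7: min(100*4^7, 2980) = 2980
  i=8: min(100*4^8, 2980) = 2980
  i=9: min(100*4^9, 2980) = 2980
  i=10: min(100*4^10, 2980) = 2980
  i=11: min(100*4^11, 2980) = 2980

Answer: 100 400 1600 2980 2980 2980 2980 2980 2980 2980 2980 2980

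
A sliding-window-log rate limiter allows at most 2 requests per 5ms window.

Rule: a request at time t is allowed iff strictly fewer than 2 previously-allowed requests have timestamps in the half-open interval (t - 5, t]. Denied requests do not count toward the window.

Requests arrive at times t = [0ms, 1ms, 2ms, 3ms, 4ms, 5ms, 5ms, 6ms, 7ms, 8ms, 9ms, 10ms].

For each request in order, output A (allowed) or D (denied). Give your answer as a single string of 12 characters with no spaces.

Answer: AADDDADADDDA

Derivation:
Tracking allowed requests in the window:
  req#1 t=0ms: ALLOW
  req#2 t=1ms: ALLOW
  req#3 t=2ms: DENY
  req#4 t=3ms: DENY
  req#5 t=4ms: DENY
  req#6 t=5ms: ALLOW
  req#7 t=5ms: DENY
  req#8 t=6ms: ALLOW
  req#9 t=7ms: DENY
  req#10 t=8ms: DENY
  req#11 t=9ms: DENY
  req#12 t=10ms: ALLOW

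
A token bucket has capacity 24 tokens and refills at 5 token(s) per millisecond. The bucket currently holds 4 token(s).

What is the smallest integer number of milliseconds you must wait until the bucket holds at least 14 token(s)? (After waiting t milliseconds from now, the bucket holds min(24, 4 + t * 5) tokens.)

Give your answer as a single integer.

Need 4 + t * 5 >= 14, so t >= 10/5.
Smallest integer t = ceil(10/5) = 2.

Answer: 2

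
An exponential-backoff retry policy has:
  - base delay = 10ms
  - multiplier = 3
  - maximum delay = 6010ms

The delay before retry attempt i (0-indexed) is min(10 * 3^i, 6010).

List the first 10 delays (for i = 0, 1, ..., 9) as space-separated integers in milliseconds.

Computing each delay:
  i=0: min(10*3^0, 6010) = 10
  i=1: min(10*3^1, 6010) = 30
  i=2: min(10*3^2, 6010) = 90
  i=3: min(10*3^3, 6010) = 270
  i=4: min(10*3^4, 6010) = 810
  i=5: min(10*3^5, 6010) = 2430
  i=6: min(10*3^6, 6010) = 6010
  i=7: min(10*3^7, 6010) = 6010
  i=8: min(10*3^8, 6010) = 6010
  i=9: min(10*3^9, 6010) = 6010

Answer: 10 30 90 270 810 2430 6010 6010 6010 6010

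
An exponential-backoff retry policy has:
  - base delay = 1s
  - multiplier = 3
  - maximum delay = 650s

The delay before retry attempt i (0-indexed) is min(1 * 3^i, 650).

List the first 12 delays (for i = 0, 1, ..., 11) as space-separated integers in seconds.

Computing each delay:
  i=0: min(1*3^0, 650) = 1
  i=1: min(1*3^1, 650) = 3
  i=2: min(1*3^2, 650) = 9
  i=3: min(1*3^3, 650) = 27
  i=4: min(1*3^4, 650) = 81
  i=5: min(1*3^5, 650) = 243
  i=6: min(1*3^6, 650) = 650
  i=7: min(1*3^7, 650) = 650
  i=8: min(1*3^8, 650) = 650
  i=9: min(1*3^9, 650) = 650
  i=10: min(1*3^10, 650) = 650
  i=11: min(1*3^11, 650) = 650

Answer: 1 3 9 27 81 243 650 650 650 650 650 650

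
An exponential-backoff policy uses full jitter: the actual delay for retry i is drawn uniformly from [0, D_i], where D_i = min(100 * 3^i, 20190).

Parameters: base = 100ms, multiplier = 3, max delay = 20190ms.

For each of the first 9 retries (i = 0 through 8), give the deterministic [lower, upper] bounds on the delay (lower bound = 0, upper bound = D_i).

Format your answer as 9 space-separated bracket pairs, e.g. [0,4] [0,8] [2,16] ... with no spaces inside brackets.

Computing bounds per retry:
  i=0: D_i=min(100*3^0,20190)=100, bounds=[0,100]
  i=1: D_i=min(100*3^1,20190)=300, bounds=[0,300]
  i=2: D_i=min(100*3^2,20190)=900, bounds=[0,900]
  i=3: D_i=min(100*3^3,20190)=2700, bounds=[0,2700]
  i=4: D_i=min(100*3^4,20190)=8100, bounds=[0,8100]
  i=5: D_i=min(100*3^5,20190)=20190, bounds=[0,20190]
  i=6: D_i=min(100*3^6,20190)=20190, bounds=[0,20190]
  i=7: D_i=min(100*3^7,20190)=20190, bounds=[0,20190]
  i=8: D_i=min(100*3^8,20190)=20190, bounds=[0,20190]

Answer: [0,100] [0,300] [0,900] [0,2700] [0,8100] [0,20190] [0,20190] [0,20190] [0,20190]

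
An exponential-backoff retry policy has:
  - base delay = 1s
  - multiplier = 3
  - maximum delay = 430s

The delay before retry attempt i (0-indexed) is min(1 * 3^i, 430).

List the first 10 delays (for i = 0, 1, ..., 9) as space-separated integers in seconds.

Answer: 1 3 9 27 81 243 430 430 430 430

Derivation:
Computing each delay:
  i=0: min(1*3^0, 430) = 1
  i=1: min(1*3^1, 430) = 3
  i=2: min(1*3^2, 430) = 9
  i=3: min(1*3^3, 430) = 27
  i=4: min(1*3^4, 430) = 81
  i=5: min(1*3^5, 430) = 243
  i=6: min(1*3^6, 430) = 430
  i=7: min(1*3^7, 430) = 430
  i=8: min(1*3^8, 430) = 430
  i=9: min(1*3^9, 430) = 430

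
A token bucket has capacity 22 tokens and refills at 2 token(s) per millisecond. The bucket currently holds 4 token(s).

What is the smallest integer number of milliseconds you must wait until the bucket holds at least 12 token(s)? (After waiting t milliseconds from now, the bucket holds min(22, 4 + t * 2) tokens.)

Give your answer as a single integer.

Need 4 + t * 2 >= 12, so t >= 8/2.
Smallest integer t = ceil(8/2) = 4.

Answer: 4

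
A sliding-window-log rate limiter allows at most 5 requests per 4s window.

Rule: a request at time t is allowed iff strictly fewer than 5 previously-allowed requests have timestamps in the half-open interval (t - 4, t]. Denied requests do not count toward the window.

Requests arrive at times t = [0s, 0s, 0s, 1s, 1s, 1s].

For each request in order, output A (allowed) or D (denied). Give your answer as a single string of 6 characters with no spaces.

Tracking allowed requests in the window:
  req#1 t=0s: ALLOW
  req#2 t=0s: ALLOW
  req#3 t=0s: ALLOW
  req#4 t=1s: ALLOW
  req#5 t=1s: ALLOW
  req#6 t=1s: DENY

Answer: AAAAAD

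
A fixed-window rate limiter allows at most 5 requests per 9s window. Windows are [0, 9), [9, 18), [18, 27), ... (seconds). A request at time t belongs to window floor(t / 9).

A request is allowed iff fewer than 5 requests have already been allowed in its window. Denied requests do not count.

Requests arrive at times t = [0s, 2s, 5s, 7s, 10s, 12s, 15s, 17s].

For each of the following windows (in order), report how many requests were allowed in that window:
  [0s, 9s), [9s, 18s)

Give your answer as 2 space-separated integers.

Processing requests:
  req#1 t=0s (window 0): ALLOW
  req#2 t=2s (window 0): ALLOW
  req#3 t=5s (window 0): ALLOW
  req#4 t=7s (window 0): ALLOW
  req#5 t=10s (window 1): ALLOW
  req#6 t=12s (window 1): ALLOW
  req#7 t=15s (window 1): ALLOW
  req#8 t=17s (window 1): ALLOW

Allowed counts by window: 4 4

Answer: 4 4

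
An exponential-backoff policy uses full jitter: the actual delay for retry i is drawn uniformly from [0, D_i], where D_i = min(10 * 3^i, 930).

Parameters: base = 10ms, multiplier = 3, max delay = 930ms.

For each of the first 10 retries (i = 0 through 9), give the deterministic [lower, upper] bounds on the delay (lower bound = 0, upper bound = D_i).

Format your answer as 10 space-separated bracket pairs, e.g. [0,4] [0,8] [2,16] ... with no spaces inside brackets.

Answer: [0,10] [0,30] [0,90] [0,270] [0,810] [0,930] [0,930] [0,930] [0,930] [0,930]

Derivation:
Computing bounds per retry:
  i=0: D_i=min(10*3^0,930)=10, bounds=[0,10]
  i=1: D_i=min(10*3^1,930)=30, bounds=[0,30]
  i=2: D_i=min(10*3^2,930)=90, bounds=[0,90]
  i=3: D_i=min(10*3^3,930)=270, bounds=[0,270]
  i=4: D_i=min(10*3^4,930)=810, bounds=[0,810]
  i=5: D_i=min(10*3^5,930)=930, bounds=[0,930]
  i=6: D_i=min(10*3^6,930)=930, bounds=[0,930]
  i=7: D_i=min(10*3^7,930)=930, bounds=[0,930]
  i=8: D_i=min(10*3^8,930)=930, bounds=[0,930]
  i=9: D_i=min(10*3^9,930)=930, bounds=[0,930]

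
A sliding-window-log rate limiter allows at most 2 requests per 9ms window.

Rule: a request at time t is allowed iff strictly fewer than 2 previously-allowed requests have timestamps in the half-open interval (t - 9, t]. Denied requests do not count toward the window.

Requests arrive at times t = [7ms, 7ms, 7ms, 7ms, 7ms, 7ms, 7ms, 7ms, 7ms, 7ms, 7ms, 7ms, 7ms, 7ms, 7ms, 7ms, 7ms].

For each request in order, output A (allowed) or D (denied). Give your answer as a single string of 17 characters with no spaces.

Tracking allowed requests in the window:
  req#1 t=7ms: ALLOW
  req#2 t=7ms: ALLOW
  req#3 t=7ms: DENY
  req#4 t=7ms: DENY
  req#5 t=7ms: DENY
  req#6 t=7ms: DENY
  req#7 t=7ms: DENY
  req#8 t=7ms: DENY
  req#9 t=7ms: DENY
  req#10 t=7ms: DENY
  req#11 t=7ms: DENY
  req#12 t=7ms: DENY
  req#13 t=7ms: DENY
  req#14 t=7ms: DENY
  req#15 t=7ms: DENY
  req#16 t=7ms: DENY
  req#17 t=7ms: DENY

Answer: AADDDDDDDDDDDDDDD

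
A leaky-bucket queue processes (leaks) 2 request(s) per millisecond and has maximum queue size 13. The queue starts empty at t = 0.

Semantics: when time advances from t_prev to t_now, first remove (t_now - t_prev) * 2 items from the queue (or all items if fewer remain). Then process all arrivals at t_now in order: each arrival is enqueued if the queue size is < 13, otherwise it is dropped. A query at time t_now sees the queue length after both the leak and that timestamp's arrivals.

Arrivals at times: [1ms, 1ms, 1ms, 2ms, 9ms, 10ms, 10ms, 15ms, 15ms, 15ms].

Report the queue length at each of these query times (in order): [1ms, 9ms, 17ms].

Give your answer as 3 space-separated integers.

Queue lengths at query times:
  query t=1ms: backlog = 3
  query t=9ms: backlog = 1
  query t=17ms: backlog = 0

Answer: 3 1 0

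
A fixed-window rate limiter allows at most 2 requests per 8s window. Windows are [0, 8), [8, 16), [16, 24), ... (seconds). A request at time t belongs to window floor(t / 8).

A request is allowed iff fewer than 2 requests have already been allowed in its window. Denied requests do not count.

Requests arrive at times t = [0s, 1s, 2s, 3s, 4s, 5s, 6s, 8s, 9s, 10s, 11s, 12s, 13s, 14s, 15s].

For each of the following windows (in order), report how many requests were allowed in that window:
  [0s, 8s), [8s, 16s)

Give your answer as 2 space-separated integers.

Processing requests:
  req#1 t=0s (window 0): ALLOW
  req#2 t=1s (window 0): ALLOW
  req#3 t=2s (window 0): DENY
  req#4 t=3s (window 0): DENY
  req#5 t=4s (window 0): DENY
  req#6 t=5s (window 0): DENY
  req#7 t=6s (window 0): DENY
  req#8 t=8s (window 1): ALLOW
  req#9 t=9s (window 1): ALLOW
  req#10 t=10s (window 1): DENY
  req#11 t=11s (window 1): DENY
  req#12 t=12s (window 1): DENY
  req#13 t=13s (window 1): DENY
  req#14 t=14s (window 1): DENY
  req#15 t=15s (window 1): DENY

Allowed counts by window: 2 2

Answer: 2 2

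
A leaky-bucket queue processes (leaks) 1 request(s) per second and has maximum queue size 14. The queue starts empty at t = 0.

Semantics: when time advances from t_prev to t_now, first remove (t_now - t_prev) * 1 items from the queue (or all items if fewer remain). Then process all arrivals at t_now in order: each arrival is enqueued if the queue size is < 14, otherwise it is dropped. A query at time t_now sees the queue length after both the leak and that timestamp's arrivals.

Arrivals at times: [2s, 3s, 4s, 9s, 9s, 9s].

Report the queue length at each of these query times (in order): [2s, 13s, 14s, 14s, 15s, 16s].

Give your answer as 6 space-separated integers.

Answer: 1 0 0 0 0 0

Derivation:
Queue lengths at query times:
  query t=2s: backlog = 1
  query t=13s: backlog = 0
  query t=14s: backlog = 0
  query t=14s: backlog = 0
  query t=15s: backlog = 0
  query t=16s: backlog = 0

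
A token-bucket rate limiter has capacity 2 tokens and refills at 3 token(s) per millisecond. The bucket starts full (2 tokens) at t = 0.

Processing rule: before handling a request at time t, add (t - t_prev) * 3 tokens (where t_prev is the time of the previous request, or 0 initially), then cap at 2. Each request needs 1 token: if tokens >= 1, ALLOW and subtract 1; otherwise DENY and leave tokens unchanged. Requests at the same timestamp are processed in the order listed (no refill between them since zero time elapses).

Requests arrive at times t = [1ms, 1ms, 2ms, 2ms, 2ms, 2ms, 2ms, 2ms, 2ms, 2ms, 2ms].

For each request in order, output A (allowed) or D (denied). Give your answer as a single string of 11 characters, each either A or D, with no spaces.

Answer: AAAADDDDDDD

Derivation:
Simulating step by step:
  req#1 t=1ms: ALLOW
  req#2 t=1ms: ALLOW
  req#3 t=2ms: ALLOW
  req#4 t=2ms: ALLOW
  req#5 t=2ms: DENY
  req#6 t=2ms: DENY
  req#7 t=2ms: DENY
  req#8 t=2ms: DENY
  req#9 t=2ms: DENY
  req#10 t=2ms: DENY
  req#11 t=2ms: DENY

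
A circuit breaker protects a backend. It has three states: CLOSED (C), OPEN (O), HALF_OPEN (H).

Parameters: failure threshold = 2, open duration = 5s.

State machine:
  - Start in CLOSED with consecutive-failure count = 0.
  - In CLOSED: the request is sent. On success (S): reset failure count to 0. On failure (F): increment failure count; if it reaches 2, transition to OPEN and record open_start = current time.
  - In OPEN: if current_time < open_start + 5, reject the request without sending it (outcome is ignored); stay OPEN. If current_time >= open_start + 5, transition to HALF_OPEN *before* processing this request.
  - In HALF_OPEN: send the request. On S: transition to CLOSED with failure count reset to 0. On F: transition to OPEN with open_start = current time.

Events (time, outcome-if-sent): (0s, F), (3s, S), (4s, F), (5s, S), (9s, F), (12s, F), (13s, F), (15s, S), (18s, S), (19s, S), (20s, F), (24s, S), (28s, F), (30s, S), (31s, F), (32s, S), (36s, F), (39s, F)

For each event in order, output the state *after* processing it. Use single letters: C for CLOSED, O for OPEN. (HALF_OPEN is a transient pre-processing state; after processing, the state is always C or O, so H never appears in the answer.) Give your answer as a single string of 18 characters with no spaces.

Answer: CCCCCOOOCCCCCCCCCO

Derivation:
State after each event:
  event#1 t=0s outcome=F: state=CLOSED
  event#2 t=3s outcome=S: state=CLOSED
  event#3 t=4s outcome=F: state=CLOSED
  event#4 t=5s outcome=S: state=CLOSED
  event#5 t=9s outcome=F: state=CLOSED
  event#6 t=12s outcome=F: state=OPEN
  event#7 t=13s outcome=F: state=OPEN
  event#8 t=15s outcome=S: state=OPEN
  event#9 t=18s outcome=S: state=CLOSED
  event#10 t=19s outcome=S: state=CLOSED
  event#11 t=20s outcome=F: state=CLOSED
  event#12 t=24s outcome=S: state=CLOSED
  event#13 t=28s outcome=F: state=CLOSED
  event#14 t=30s outcome=S: state=CLOSED
  event#15 t=31s outcome=F: state=CLOSED
  event#16 t=32s outcome=S: state=CLOSED
  event#17 t=36s outcome=F: state=CLOSED
  event#18 t=39s outcome=F: state=OPEN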